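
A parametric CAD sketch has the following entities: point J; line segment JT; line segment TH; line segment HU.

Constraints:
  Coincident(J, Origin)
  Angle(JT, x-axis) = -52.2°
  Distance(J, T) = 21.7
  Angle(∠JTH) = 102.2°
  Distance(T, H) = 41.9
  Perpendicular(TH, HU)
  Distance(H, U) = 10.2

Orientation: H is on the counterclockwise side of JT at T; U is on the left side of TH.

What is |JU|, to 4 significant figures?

47.77

J is at the origin; JT runs at -52.2° with length 21.7, so T = 21.7·(cos -52.2°, sin -52.2°) = (13.30, -17.15). ∠JTH = 102.2°, so TH runs at -52.2° + (180° − 102.2°) = 25.60° from the x-axis; with |TH| = 41.9, H = T + 41.9·(cos 25.60°, sin 25.60°) = (51.09, 0.9580). TH is perpendicular to HU; with |HU| = 10.2 on the left of TH, U = H + 10.2·(-0.4321, 0.9018) = (46.68, 10.16). Then |JU| = |U − J| = 47.77.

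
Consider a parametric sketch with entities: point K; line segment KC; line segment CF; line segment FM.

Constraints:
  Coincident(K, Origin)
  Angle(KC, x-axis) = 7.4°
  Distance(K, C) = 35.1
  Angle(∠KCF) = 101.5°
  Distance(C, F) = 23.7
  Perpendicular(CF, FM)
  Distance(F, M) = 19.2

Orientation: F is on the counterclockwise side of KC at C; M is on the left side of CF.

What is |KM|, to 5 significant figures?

34.253

∠KCF = 101.5°, so CF runs at 7.4° + (180° − 101.5°) = 85.900° from the x-axis; with |CF| = 23.7, F = C + 23.7·(cos 85.900°, sin 85.900°) = (36.502, 28.160). CF ⟂ FM; with |FM| = 19.2 on the left of CF, M = F + 19.2·(-0.99744, 0.071497) = (17.351, 29.533). Then |KM| = |M − K| = 34.253.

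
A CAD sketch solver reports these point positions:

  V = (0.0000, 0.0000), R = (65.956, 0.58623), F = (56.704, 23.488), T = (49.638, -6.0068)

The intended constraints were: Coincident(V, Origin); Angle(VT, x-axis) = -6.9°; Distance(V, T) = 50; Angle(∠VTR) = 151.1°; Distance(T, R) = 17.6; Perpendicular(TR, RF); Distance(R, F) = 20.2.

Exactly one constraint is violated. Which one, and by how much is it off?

Distance(R, F) = 20.2 — off by 4.50.

V = (0.00, 0.00) ✓; VT at -6.900° ✓; |VT| = 50.00 ✓; ∠VTR = 151.1° ✓; |TR| = 17.60 ✓; ∠(TR, RF) = 90.00° ✓; |RF| = 24.70 ✗.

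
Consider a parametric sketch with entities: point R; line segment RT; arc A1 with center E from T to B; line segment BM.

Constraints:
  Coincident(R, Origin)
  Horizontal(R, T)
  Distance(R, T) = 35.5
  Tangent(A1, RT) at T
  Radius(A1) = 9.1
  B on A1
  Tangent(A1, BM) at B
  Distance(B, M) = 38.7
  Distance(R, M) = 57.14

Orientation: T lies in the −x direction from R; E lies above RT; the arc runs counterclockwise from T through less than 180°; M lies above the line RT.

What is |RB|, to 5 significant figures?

28.266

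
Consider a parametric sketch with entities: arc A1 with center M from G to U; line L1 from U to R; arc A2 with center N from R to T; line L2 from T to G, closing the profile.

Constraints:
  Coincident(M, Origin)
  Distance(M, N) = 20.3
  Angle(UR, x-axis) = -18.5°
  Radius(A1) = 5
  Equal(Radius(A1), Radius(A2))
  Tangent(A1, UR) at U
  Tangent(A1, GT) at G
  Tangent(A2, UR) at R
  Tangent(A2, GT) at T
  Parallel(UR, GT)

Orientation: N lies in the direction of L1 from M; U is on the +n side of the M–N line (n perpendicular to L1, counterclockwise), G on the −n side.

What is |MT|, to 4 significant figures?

20.91

The slot axis is L1's direction at -18.5°, so u = (cos -18.5°, sin -18.5°) = (0.9483, -0.3173) and n = (−sin -18.5°, cos -18.5°) = (0.3173, 0.9483). M is at the origin and N lies 20.3 along u from M, so N = 20.3·u = (19.25, -6.441). Tangency of A1 to both parallel lines with radius 5.0 puts U and G at M ± 5.0·n: U = (1.587, 4.742), G = (-1.587, -4.742). Equal radii place R and T the same way about N: R = N + 5.0·n = (20.84, -1.700), T = N − 5.0·n = (17.66, -11.18). Then |MT| = |T − M| = 20.91.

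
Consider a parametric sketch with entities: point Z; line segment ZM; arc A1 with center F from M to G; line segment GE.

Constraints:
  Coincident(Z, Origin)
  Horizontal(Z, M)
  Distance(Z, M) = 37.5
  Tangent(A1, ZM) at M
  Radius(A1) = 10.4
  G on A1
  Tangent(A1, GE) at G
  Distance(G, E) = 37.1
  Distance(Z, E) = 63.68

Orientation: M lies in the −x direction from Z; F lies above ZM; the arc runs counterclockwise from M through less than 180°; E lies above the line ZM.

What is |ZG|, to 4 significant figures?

31.15

Checks: |FG| = 10.40 ✓; ∠(FG, GE) = 90.00° ✓; |GE| = 37.10 ✓; |ZE| = 63.68 ✓.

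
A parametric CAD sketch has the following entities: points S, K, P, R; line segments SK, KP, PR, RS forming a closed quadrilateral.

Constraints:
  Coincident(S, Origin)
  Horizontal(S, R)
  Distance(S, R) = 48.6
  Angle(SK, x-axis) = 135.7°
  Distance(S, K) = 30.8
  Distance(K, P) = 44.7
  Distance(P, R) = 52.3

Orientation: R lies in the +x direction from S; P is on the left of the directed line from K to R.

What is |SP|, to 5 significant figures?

45.668

S is at the origin; SR is horizontal with |SR| = 48.6 and R in +x, so R = (48.6, 0). SK runs at 135.7° with |SK| = 30.8, so K = (-22.043, 21.511). P is determined by |KP| = 44.7 and |PR| = 52.3 together: it lies at the intersection of circle(K, 44.7) and circle(R, 52.3). With |KR| = 73.846, the foot of the radical line on KR is 31.931 from K and the perpendicular offset is √(44.7² − 31.931²) = 31.281. Taking the left-of-KR solution: P = (17.615, 42.134).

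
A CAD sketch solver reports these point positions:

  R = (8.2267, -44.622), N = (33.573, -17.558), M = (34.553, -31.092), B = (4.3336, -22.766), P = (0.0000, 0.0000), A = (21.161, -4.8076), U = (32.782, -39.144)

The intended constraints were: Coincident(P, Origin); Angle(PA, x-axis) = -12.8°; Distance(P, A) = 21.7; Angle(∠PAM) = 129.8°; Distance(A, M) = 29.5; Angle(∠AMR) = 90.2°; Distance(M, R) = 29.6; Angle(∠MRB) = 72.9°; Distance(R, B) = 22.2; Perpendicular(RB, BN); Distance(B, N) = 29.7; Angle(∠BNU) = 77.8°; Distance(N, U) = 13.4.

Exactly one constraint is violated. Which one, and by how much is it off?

Distance(N, U) = 13.4 — off by 8.20.

P = (0.00, 0.00) ✓; PA at -12.80° ✓; |PA| = 21.70 ✓; ∠PAM = 129.8° ✓; |AM| = 29.50 ✓; ∠AMR = 90.20° ✓; |MR| = 29.60 ✓; ∠MRB = 72.90° ✓; |RB| = 22.20 ✓; ∠(RB, BN) = 90.00° ✓; |BN| = 29.70 ✓; ∠BNU = 77.80° ✓; |NU| = 21.60 ✗.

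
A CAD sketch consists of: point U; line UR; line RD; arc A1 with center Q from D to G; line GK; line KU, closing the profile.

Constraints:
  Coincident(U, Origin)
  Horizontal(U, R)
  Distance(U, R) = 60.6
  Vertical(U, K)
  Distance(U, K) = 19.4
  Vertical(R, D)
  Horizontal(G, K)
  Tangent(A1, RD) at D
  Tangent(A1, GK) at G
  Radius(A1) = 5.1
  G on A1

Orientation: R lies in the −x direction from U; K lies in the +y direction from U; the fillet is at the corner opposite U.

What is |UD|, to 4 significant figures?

62.26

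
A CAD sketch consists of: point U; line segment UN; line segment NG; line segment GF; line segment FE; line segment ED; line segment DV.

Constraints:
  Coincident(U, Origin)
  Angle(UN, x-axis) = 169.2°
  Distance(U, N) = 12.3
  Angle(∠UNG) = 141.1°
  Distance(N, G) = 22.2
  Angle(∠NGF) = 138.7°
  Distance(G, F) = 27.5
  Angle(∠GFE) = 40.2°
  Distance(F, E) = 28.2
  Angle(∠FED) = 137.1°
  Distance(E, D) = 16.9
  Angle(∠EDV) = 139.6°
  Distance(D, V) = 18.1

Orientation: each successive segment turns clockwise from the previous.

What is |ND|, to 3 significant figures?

6.38

U is at the origin; UN runs at 169.2° with length 12.3, so N = (-12.1, 2.30). ∠UNG = 141.1° gives NG at 130° from the x-axis; with |NG| = 22.2, G = (-26.4, 19.2). ∠NGF = 138.7° gives GF at 89.0° from the x-axis; with |GF| = 27.5, F = (-26.0, 46.7). ∠GFE = 40.2° gives FE at -50.8° from the x-axis; with |FE| = 28.2, E = (-8.14, 24.9). ∠FED = 137.1° gives ED at -93.7° from the x-axis; with |ED| = 16.9, D = (-9.23, 8.01). Then |ND| = |D − N| = 6.38.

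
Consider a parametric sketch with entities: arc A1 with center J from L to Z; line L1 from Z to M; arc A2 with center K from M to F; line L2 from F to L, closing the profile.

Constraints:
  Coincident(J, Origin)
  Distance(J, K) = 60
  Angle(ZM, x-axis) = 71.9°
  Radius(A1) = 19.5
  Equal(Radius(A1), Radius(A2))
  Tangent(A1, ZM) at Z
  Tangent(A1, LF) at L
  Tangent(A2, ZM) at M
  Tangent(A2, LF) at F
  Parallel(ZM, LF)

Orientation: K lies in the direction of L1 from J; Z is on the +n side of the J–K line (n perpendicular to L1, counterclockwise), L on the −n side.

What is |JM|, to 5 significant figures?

63.089

The slot axis is L1's direction at 71.9°, so u = (cos 71.9°, sin 71.9°) = (0.31068, 0.95052) and n = (−sin 71.9°, cos 71.9°) = (-0.95052, 0.31068). J is at the origin and K lies 60.0 along u from J, so K = 60.0·u = (18.641, 57.031). Tangency of A1 to both parallel lines with radius 19.5 puts Z and L at J ± 19.5·n: Z = (-18.535, 6.0582), L = (18.535, -6.0582). Equal radii place M and F the same way about K: M = K + 19.5·n = (0.10553, 63.089), F = K − 19.5·n = (37.176, 50.973). Then |JM| = |M − J| = 63.089.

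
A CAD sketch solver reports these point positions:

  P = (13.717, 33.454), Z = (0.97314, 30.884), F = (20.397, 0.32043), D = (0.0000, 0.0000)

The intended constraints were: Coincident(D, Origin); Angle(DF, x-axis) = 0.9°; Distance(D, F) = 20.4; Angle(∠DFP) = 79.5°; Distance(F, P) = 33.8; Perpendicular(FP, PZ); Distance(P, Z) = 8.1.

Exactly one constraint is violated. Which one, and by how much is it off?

Distance(P, Z) = 8.1 — off by 4.90.

D = (0.00, 0.00) ✓; DF at 0.9000° ✓; |DF| = 20.40 ✓; ∠DFP = 79.50° ✓; |FP| = 33.80 ✓; ∠(FP, PZ) = 90.00° ✓; |PZ| = 13.00 ✗.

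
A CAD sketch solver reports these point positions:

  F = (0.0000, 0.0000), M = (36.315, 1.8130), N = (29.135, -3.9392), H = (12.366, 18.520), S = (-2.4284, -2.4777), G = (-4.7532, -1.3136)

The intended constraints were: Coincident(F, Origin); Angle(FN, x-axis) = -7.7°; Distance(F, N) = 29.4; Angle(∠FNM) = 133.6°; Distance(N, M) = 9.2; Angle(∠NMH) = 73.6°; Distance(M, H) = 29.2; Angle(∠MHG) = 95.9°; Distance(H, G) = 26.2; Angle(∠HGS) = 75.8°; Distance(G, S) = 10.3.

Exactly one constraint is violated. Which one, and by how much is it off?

Distance(G, S) = 10.3 — off by 7.70.

F = (0.00, 0.00) ✓; FN at -7.700° ✓; |FN| = 29.40 ✓; ∠FNM = 133.6° ✓; |NM| = 9.200 ✓; ∠NMH = 73.60° ✓; |MH| = 29.20 ✓; ∠MHG = 95.90° ✓; |HG| = 26.20 ✓; ∠HGS = 75.80° ✓; |GS| = 2.600 ✗.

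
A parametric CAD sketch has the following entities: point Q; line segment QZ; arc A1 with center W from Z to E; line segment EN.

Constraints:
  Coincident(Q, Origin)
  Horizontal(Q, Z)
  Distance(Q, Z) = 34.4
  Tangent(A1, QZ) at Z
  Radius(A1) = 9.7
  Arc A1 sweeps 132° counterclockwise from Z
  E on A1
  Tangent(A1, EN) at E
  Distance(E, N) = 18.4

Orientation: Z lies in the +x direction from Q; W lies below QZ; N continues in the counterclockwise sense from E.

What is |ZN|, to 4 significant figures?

30.30

Q is at the origin; Q and Z share the same y with |QZ| = 34.4 and Z on the +x side, so Z = (34.40, 0.000). Since A1 is tangent to QZ there, WZ ⟂ QZ, so W = Z + (0, -9.7) = (34.40, -9.700). On A1, Z sits at bearing 90° from W; a 132° counterclockwise sweep puts E at bearing 222°, so E = W + 9.7·(cos 222°, sin 222°) = (27.19, -16.19). Since A1 is tangent to EN there, WE ⟂ EN, so EN runs along (−sin 222°, cos 222°); with |EN| = 18.4, N = (39.50, -29.86). Then |ZN| = |N − Z| = 30.30.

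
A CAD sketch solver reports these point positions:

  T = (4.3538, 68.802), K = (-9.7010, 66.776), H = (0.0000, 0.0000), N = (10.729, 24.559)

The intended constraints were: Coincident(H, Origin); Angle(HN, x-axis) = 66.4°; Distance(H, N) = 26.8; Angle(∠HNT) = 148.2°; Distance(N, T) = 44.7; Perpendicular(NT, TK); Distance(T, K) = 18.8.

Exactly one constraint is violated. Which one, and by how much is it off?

Distance(T, K) = 18.8 — off by 4.60.

H = (0.00, 0.00) ✓; HN at 66.40° ✓; |HN| = 26.80 ✓; ∠HNT = 148.2° ✓; |NT| = 44.70 ✓; ∠(NT, TK) = 90.00° ✓; |TK| = 14.20 ✗.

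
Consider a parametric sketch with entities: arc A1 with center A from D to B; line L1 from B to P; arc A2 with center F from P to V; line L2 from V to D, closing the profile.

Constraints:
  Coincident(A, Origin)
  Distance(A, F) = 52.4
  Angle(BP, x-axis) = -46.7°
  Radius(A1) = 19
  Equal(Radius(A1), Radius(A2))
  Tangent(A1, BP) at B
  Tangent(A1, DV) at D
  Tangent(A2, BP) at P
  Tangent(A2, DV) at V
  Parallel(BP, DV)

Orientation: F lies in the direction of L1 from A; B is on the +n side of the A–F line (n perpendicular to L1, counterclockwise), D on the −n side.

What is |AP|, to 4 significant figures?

55.74

The slot axis is L1's direction at -46.7°, so u = (cos -46.7°, sin -46.7°) = (0.6858, -0.7278) and n = (−sin -46.7°, cos -46.7°) = (0.7278, 0.6858). A is at the origin and F lies 52.4 along u from A, so F = 52.4·u = (35.94, -38.14). Tangency of A1 to both parallel lines with radius 19.0 puts B and D at A ± 19.0·n: B = (13.83, 13.03), D = (-13.83, -13.03). Equal radii place P and V the same way about F: P = F + 19.0·n = (49.76, -25.10), V = F − 19.0·n = (22.11, -51.17). Then |AP| = |P − A| = 55.74.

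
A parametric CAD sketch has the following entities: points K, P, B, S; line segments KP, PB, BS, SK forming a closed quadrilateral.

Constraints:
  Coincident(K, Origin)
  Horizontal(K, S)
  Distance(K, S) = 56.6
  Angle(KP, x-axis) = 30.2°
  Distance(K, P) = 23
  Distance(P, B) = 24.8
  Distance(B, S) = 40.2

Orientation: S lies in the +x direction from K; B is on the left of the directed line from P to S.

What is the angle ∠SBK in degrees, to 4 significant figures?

81.27°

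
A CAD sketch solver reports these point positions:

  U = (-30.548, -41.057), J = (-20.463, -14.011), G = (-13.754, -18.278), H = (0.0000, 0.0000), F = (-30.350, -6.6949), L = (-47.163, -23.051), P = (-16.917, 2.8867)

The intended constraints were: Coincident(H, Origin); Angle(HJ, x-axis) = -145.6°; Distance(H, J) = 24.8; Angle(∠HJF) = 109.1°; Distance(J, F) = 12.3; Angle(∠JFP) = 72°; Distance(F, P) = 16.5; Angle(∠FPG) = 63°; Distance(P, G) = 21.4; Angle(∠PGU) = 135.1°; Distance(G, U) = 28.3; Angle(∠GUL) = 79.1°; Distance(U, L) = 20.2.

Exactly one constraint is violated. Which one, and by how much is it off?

Distance(U, L) = 20.2 — off by 4.30.

H = (0.00, 0.00) ✓; HJ at -145.6° ✓; |HJ| = 24.80 ✓; ∠HJF = 109.1° ✓; |JF| = 12.30 ✓; ∠JFP = 72.00° ✓; |FP| = 16.50 ✓; ∠FPG = 63.00° ✓; |PG| = 21.40 ✓; ∠PGU = 135.1° ✓; |GU| = 28.30 ✓; ∠GUL = 79.10° ✓; |UL| = 24.50 ✗.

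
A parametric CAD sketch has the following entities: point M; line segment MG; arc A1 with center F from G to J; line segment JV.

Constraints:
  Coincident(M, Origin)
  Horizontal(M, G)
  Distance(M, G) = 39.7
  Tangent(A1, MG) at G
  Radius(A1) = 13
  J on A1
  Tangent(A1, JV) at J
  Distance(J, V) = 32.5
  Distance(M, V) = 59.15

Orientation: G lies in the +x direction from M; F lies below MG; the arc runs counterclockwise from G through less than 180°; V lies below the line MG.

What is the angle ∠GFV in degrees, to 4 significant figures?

172.3°

M is at the origin; M and G share the same y with |MG| = 39.7 and G on the +x side, so G = (39.70, 0.000). Since A1 is tangent to MG there, FG ⟂ MG, so F = G + (0, -13) = (39.70, -13.00). Since FJ ⟂ JV (tangency), |FV| = √(13.0² + 32.5²) = 35.00 regardless of where J sits on A1. So V lies on both circle(M, 59.15) and circle(F, 35.00); the below-MG intersection is V = (35.00, -47.69). J is the foot of the tangent from V: J = (27.09, -16.16).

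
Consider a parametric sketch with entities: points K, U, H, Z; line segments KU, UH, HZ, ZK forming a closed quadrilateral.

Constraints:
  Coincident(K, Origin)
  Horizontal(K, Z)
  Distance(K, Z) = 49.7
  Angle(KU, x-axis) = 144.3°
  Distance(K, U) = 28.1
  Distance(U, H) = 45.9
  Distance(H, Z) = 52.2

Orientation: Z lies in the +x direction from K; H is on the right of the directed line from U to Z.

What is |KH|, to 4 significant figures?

22.11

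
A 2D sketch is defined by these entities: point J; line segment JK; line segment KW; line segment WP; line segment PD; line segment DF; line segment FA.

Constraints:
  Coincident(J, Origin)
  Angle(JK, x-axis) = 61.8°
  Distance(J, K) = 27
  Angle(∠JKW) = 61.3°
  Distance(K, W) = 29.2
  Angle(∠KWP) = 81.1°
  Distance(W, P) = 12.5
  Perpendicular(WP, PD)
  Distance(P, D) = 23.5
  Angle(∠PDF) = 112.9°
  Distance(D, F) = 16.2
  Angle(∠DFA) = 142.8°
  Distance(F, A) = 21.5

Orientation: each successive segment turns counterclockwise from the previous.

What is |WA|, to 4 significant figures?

33.78

∠PDF = 112.9° gives DF at 76.50° from the x-axis; with |DF| = 16.2, F = (12.57, 30.80). ∠DFA = 142.8° gives FA at 113.7° from the x-axis; with |FA| = 21.5, A = (3.926, 50.49). Then |WA| = |A − W| = 33.78.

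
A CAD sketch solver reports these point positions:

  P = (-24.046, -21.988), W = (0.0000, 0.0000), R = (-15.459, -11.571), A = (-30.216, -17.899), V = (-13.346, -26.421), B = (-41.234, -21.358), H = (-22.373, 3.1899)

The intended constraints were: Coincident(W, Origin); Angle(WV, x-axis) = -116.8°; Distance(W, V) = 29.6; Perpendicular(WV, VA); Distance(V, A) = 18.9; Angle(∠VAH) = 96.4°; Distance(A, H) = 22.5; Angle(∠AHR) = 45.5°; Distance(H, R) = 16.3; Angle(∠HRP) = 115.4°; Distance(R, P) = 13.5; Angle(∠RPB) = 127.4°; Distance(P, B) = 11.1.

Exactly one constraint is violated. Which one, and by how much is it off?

Distance(P, B) = 11.1 — off by 6.10.

W = (0.00, 0.00) ✓; WV at -116.8° ✓; |WV| = 29.60 ✓; ∠(WV, VA) = 90.00° ✓; |VA| = 18.90 ✓; ∠VAH = 96.40° ✓; |AH| = 22.50 ✓; ∠AHR = 45.50° ✓; |HR| = 16.30 ✓; ∠HRP = 115.4° ✓; |RP| = 13.50 ✓; ∠RPB = 127.4° ✓; |PB| = 17.20 ✗.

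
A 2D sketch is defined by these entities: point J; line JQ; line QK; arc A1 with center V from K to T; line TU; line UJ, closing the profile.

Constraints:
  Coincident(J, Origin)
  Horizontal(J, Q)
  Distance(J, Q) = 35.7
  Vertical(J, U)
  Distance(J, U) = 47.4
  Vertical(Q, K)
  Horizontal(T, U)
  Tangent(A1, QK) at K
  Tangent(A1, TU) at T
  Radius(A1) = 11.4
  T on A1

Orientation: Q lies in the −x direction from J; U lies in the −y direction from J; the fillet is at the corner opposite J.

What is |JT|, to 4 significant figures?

53.27

J is at the origin; JQ is horizontal with |JQ| = 35.7 and Q on the −x side, so Q = (-35.70, 0.000). J and U share the same x with |JU| = 47.4 and U on the −y side, so U = (0.000, -47.40). The virtual corner opposite J is at (-35.70, -47.40). A1 meets QK tangentially, so VK is at right angles to QK and A1 meets TU tangentially, so VT is at right angles to TU, with radius 11.4, so the center V sits 11.4 in from both sides at V = (-24.30, -36.00). That places the tangent points at K = (-35.70, -36.00) on QK and T = (-24.30, -47.40) on TU. Then |JT| = |T − J| = 53.27.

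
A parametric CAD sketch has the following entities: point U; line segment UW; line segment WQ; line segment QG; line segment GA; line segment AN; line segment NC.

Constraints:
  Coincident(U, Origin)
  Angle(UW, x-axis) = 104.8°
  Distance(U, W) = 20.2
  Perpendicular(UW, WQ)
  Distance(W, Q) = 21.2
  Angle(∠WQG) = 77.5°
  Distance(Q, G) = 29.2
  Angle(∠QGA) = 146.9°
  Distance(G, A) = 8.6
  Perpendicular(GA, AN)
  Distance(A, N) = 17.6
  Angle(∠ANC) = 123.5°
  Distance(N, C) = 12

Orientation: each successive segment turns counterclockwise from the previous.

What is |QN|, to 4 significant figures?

33.10

∠QGA = 146.9° gives GA at -29.60° from the x-axis; with |GA| = 8.6, A = (-4.786, -16.08). The perpendicularity gives AN at right angles to GA, so AN runs at 60.40°; with |AN| = 17.6, N = (3.907, -0.7780). Then |QN| = |N − Q| = 33.10.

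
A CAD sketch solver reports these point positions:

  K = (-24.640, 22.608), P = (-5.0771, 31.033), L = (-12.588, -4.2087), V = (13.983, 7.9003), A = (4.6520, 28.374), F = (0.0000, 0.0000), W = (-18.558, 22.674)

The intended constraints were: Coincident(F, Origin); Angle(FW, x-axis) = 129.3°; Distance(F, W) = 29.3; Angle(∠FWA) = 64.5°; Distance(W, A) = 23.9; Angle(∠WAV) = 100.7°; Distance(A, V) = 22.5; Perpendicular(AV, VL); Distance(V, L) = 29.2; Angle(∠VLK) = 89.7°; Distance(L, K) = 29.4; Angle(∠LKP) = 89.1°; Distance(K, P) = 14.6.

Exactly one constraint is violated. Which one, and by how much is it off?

Distance(K, P) = 14.6 — off by 6.70.

F = (0.00, 0.00) ✓; FW at 129.3° ✓; |FW| = 29.30 ✓; ∠FWA = 64.50° ✓; |WA| = 23.90 ✓; ∠WAV = 100.7° ✓; |AV| = 22.50 ✓; ∠(AV, VL) = 90.00° ✓; |VL| = 29.20 ✓; ∠VLK = 89.70° ✓; |LK| = 29.40 ✓; ∠LKP = 89.10° ✓; |KP| = 21.30 ✗.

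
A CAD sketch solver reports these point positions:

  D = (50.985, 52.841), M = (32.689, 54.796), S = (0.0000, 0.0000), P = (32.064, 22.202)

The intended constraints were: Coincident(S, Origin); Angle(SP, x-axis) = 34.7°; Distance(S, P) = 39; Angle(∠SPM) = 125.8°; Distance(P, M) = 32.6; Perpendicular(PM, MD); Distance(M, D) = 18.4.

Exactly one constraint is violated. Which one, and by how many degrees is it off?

Perpendicular(PM, MD) — off by 5.00°.

S = (0.00, 0.00) ✓; SP at 34.70° ✓; |SP| = 39.00 ✓; ∠SPM = 125.8° ✓; |PM| = 32.60 ✓; ∠(PM, MD) = 95.00° ✗; |MD| = 18.40 ✓.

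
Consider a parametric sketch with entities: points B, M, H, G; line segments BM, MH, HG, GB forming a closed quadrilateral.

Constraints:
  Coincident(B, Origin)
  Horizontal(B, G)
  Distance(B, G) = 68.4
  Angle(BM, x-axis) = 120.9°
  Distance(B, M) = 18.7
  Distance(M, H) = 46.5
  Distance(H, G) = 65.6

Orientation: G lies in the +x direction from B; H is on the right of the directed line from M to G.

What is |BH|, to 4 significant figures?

28.10

Checks: B.y = 0.00, G.y = 0.00 ✓; |MH| = 46.50 ✓; |HG| = 65.60 ✓.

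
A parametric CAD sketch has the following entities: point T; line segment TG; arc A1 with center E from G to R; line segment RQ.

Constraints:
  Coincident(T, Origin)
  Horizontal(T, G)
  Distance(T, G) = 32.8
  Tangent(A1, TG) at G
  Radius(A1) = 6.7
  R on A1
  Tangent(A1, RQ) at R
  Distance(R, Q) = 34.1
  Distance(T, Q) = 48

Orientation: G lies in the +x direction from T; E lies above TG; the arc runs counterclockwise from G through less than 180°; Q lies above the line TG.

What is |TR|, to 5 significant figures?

40.061

Checks: |EG| = 6.700 ✓; |ER| = 6.700 ✓; ∠(ER, RQ) = 90.00° ✓; |RQ| = 34.10 ✓; |TQ| = 48.00 ✓.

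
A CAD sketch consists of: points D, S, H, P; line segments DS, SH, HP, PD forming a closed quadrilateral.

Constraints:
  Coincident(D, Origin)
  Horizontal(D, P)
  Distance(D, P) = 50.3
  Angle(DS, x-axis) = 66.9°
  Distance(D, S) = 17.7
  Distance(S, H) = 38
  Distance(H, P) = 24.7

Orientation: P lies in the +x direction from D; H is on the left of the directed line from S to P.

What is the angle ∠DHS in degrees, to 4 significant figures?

16.84°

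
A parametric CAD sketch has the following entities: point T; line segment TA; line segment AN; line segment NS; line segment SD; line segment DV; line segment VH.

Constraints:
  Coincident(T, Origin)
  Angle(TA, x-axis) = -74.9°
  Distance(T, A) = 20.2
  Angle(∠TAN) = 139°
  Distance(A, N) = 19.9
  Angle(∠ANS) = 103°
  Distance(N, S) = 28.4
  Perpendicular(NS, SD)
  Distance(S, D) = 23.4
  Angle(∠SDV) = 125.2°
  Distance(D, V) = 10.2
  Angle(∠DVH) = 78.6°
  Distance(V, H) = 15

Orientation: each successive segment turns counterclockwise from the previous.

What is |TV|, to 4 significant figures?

17.03

T is at the origin; TA runs at -74.9° with length 20.2, so A = (5.262, -19.50). ∠TAN = 139.0° gives AN at -33.90° from the x-axis; with |AN| = 19.9, N = (21.78, -30.60). ∠ANS = 103.0° gives NS at 43.10° from the x-axis; with |NS| = 28.4, S = (42.52, -11.20). NS is perpendicular to SD, so SD runs at 133.1°; with |SD| = 23.4, D = (26.53, 5.889). ∠SDV = 125.2° gives DV at -172.1° from the x-axis; with |DV| = 10.2, V = (16.42, 4.487). Then |TV| = |V − T| = 17.03.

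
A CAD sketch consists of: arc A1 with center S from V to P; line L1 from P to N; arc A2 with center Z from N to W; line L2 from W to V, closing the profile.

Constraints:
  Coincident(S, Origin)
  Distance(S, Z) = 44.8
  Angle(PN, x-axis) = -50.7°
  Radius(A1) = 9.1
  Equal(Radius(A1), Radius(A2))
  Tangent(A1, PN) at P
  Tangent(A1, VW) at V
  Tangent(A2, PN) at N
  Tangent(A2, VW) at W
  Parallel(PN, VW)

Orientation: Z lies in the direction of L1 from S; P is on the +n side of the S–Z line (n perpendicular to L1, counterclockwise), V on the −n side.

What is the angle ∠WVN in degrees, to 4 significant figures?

22.11°

The slot axis is L1's direction at -50.7°, so u = (cos -50.7°, sin -50.7°) = (0.6334, -0.7738) and n = (−sin -50.7°, cos -50.7°) = (0.7738, 0.6334). S is at the origin and Z lies 44.8 along u from S, so Z = 44.8·u = (28.38, -34.67). Tangency of A1 to both parallel lines with radius 9.1 puts P and V at S ± 9.1·n: P = (7.042, 5.764), V = (-7.042, -5.764). Equal radii place N and W the same way about Z: N = Z + 9.1·n = (35.42, -28.90), W = Z − 9.1·n = (21.33, -40.43). Then cos ∠WVN = VW·VN / (|VW||VN|), giving 22.11°.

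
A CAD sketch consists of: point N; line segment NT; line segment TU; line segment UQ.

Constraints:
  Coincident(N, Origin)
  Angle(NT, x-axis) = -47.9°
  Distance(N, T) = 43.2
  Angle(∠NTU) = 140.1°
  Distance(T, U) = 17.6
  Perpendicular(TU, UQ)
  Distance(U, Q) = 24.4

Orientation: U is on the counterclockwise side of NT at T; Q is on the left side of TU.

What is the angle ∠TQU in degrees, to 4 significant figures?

35.80°

N is at the origin; NT runs at -47.9° with length 43.2, so T = 43.2·(cos -47.9°, sin -47.9°) = (28.96, -32.05). ∠NTU = 140.1°, so TU runs at -47.9° + (180° − 140.1°) = -8.000° from the x-axis; with |TU| = 17.6, U = T + 17.6·(cos -8.000°, sin -8.000°) = (46.39, -34.50). TU ⟂ UQ; with |UQ| = 24.4 on the left of TU, Q = U + 24.4·(0.1392, 0.9903) = (49.79, -10.34). Then cos ∠TQU = QT·QU / (|QT||QU|), giving 35.80°.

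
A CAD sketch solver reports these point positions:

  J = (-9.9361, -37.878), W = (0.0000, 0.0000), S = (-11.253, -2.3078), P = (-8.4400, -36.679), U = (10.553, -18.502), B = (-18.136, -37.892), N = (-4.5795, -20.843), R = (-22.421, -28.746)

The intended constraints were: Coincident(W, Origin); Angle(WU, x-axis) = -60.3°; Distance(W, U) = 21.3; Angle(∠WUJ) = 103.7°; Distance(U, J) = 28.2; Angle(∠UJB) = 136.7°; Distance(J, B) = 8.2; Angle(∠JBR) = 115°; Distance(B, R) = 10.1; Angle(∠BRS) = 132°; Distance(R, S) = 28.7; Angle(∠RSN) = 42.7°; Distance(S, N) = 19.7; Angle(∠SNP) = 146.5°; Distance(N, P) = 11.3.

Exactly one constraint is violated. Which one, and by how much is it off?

Distance(N, P) = 11.3 — off by 5.00.

W = (0.00, 0.00) ✓; WU at -60.30° ✓; |WU| = 21.30 ✓; ∠WUJ = 103.7° ✓; |UJ| = 28.20 ✓; ∠UJB = 136.7° ✓; |JB| = 8.200 ✓; ∠JBR = 115.0° ✓; |BR| = 10.10 ✓; ∠BRS = 132.0° ✓; |RS| = 28.70 ✓; ∠RSN = 42.70° ✓; |SN| = 19.70 ✓; ∠SNP = 146.5° ✓; |NP| = 16.30 ✗.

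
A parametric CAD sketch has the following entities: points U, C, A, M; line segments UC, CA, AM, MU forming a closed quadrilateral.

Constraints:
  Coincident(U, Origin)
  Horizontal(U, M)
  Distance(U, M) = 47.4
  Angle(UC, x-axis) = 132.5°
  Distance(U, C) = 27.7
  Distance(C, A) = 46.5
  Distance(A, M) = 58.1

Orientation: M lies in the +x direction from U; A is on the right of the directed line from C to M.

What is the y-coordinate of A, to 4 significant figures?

-24.14

U is at the origin; U and M share the same y with |UM| = 47.4 and M in +x, so M = (47.4, 0). UC runs at 132.5° with |UC| = 27.7, so C = (-18.71, 20.42). A is determined by |CA| = 46.5 and |AM| = 58.1 together: it lies at the intersection of circle(C, 46.5) and circle(M, 58.1). With |CM| = 69.20, the foot of the radical line on CM is 25.83 from C and the perpendicular offset is √(46.5² − 25.83²) = 38.67. Taking the right-of-CM solution: A = (-5.446, -24.14).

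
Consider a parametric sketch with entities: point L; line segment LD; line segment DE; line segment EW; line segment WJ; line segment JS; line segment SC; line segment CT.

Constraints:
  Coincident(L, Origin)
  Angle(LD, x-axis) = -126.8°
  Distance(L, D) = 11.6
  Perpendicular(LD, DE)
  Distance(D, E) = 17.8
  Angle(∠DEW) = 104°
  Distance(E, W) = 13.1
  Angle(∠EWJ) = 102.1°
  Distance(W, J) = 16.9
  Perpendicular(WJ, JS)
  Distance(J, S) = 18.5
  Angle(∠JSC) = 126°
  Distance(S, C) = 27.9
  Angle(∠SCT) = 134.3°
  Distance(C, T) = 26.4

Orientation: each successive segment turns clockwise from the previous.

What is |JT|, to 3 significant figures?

57.3

L is at the origin; LD runs at -126.8° with length 11.6, so D = (-6.95, -9.29). LD ⟂ DE, so DE runs at 143°; with |DE| = 17.8, E = (-21.2, 1.37). ∠DEW = 104.0° gives EW at 67.2° from the x-axis; with |EW| = 13.1, W = (-16.1, 13.5). ∠EWJ = 102.1° gives WJ at -10.7° from the x-axis; with |WJ| = 16.9, J = (0.481, 10.3). The perpendicularity gives JS at right angles to WJ, so JS runs at -101°; with |JS| = 18.5, S = (-2.95, -7.87). ∠JSC = 126.0° gives SC at -155° from the x-axis; with |SC| = 27.9, C = (-28.2, -19.8). ∠SCT = 134.3° gives CT at 160° from the x-axis; with |CT| = 26.4, T = (-52.9, -10.6). Then |JT| = |T − J| = 57.3.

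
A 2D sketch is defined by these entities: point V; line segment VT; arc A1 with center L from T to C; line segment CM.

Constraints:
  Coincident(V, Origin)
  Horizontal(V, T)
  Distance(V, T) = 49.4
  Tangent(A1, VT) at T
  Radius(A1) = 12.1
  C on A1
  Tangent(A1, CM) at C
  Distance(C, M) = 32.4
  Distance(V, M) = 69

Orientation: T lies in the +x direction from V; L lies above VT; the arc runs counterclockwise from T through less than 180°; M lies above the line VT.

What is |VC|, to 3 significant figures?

62.9

V is at the origin; V and T share the same y with |VT| = 49.4 and T on the +x side, so T = (49.4, 0.00). The tangent condition forces LT to be normal to VT, so L = T + (0, 12.1) = (49.4, 12.1). Since LC ⟂ CM (tangency), |LM| = √(12.1² + 32.4²) = 34.6 regardless of where C sits on A1. So M lies on both circle(V, 69.0) and circle(L, 34.6); the above-VT intersection is M = (50.8, 46.7). C is the foot of the tangent from M: C = (60.9, 15.9).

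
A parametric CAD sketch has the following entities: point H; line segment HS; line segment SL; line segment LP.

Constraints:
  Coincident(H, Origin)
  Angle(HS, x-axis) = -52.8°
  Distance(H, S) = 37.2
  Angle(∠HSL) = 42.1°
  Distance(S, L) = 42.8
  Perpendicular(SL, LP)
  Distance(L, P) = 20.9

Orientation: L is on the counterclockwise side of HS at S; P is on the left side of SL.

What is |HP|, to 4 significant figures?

15.73

H is at the origin; HS runs at -52.8° with length 37.2, so S = 37.2·(cos -52.8°, sin -52.8°) = (22.49, -29.63). ∠HSL = 42.1°, so SL runs at -52.8° + (180° − 42.1°) = 85.10° from the x-axis; with |SL| = 42.8, L = S + 42.8·(cos 85.10°, sin 85.10°) = (26.15, 13.01). SL is perpendicular to LP; with |LP| = 20.9 on the left of SL, P = L + 20.9·(-0.9963, 0.08542) = (5.323, 14.80). Then |HP| = |P − H| = 15.73.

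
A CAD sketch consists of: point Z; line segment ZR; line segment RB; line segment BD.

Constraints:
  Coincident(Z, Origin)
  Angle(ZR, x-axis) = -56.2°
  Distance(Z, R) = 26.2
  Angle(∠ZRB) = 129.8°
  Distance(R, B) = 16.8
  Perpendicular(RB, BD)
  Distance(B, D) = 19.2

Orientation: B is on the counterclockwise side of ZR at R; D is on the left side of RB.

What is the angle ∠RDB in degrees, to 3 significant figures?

41.2°

Z is at the origin; ZR runs at -56.2° with length 26.2, so R = 26.2·(cos -56.2°, sin -56.2°) = (14.6, -21.8). ∠ZRB = 129.8°, so RB runs at -56.2° + (180° − 129.8°) = -6.00° from the x-axis; with |RB| = 16.8, B = R + 16.8·(cos -6.00°, sin -6.00°) = (31.3, -23.5). RB ⟂ BD; with |BD| = 19.2 on the left of RB, D = B + 19.2·(0.105, 0.995) = (33.3, -4.43). Then cos ∠RDB = DR·DB / (|DR||DB|), giving 41.2°.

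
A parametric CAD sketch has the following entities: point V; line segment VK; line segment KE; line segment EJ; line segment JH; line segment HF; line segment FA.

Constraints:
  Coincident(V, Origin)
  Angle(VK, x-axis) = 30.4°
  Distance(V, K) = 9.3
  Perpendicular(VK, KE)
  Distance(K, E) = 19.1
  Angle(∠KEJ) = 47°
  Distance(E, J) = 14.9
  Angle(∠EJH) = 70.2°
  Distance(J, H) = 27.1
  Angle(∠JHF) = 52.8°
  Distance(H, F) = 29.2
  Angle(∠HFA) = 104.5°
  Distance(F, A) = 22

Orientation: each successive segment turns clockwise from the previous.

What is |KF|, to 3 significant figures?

26.6

∠EJH = 70.2° gives JH at 57.6° from the x-axis; with |JH| = 27.1, H = (17.7, 14.4). ∠JHF = 52.8° gives HF at -69.6° from the x-axis; with |HF| = 29.2, F = (27.8, -13.0). Then |KF| = |F − K| = 26.6.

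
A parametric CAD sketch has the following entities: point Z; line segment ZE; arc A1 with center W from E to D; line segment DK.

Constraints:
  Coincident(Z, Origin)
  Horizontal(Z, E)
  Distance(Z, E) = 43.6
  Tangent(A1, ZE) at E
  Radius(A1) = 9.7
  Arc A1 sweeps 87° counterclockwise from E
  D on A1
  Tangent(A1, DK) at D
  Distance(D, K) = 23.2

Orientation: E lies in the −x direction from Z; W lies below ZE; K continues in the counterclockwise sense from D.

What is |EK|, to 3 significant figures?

34.1

On A1, E sits at bearing 90° from W; an 87° counterclockwise sweep puts D at bearing 177°, so D = W + 9.7·(cos 177°, sin 177°) = (-53.3, -9.19). Tangency of A1 to DK means the radius WD is perpendicular to DK, so DK runs along (−sin 177°, cos 177°); with |DK| = 23.2, K = (-54.5, -32.4). Then |EK| = |K − E| = 34.1.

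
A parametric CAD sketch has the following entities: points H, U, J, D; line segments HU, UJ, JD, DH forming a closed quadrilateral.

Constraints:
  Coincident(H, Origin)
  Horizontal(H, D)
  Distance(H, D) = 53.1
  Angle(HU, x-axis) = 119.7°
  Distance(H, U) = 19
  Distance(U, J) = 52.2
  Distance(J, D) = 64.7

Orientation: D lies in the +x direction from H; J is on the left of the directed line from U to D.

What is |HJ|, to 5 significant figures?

61.815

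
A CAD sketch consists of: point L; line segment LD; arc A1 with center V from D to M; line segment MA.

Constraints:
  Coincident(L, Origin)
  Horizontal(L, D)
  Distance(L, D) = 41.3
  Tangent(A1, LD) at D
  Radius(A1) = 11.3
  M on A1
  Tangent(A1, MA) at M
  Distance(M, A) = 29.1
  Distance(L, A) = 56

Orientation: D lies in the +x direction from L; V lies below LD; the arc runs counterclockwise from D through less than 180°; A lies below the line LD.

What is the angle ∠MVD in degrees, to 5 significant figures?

102.97°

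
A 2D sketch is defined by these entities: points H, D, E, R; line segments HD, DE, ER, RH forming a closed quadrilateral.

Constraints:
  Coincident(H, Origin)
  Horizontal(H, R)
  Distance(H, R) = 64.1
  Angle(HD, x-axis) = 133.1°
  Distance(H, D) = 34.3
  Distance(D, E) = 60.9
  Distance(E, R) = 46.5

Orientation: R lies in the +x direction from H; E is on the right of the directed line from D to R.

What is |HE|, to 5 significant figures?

26.740

Checks: |DE| = 60.90 ✓; |ER| = 46.50 ✓.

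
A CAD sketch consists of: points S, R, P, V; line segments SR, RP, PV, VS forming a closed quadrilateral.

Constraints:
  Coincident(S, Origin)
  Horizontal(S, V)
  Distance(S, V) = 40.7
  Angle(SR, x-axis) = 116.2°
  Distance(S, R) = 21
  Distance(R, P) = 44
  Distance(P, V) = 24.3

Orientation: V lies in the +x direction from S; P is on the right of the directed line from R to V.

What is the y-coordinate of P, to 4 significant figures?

-13.54

Checks: |RP| = 44.00 ✓; |PV| = 24.30 ✓.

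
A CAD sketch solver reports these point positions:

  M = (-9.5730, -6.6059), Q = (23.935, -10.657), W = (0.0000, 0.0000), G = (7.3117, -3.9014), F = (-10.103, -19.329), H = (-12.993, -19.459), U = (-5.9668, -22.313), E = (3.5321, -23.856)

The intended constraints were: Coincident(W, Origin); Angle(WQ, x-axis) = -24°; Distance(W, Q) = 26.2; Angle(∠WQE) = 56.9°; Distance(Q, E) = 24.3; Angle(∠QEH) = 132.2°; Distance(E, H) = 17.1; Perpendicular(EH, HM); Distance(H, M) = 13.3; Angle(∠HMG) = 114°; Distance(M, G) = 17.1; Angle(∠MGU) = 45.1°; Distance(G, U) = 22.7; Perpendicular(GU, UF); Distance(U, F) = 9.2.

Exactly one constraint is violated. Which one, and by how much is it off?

Distance(U, F) = 9.2 — off by 4.10.

W = (0.00, 0.00) ✓; WQ at -24.00° ✓; |WQ| = 26.20 ✓; ∠WQE = 56.90° ✓; |QE| = 24.30 ✓; ∠QEH = 132.2° ✓; |EH| = 17.10 ✓; ∠(EH, HM) = 90.00° ✓; |HM| = 13.30 ✓; ∠HMG = 114.0° ✓; |MG| = 17.10 ✓; ∠MGU = 45.10° ✓; |GU| = 22.70 ✓; ∠(GU, UF) = 90.01° ✓; |UF| = 5.100 ✗.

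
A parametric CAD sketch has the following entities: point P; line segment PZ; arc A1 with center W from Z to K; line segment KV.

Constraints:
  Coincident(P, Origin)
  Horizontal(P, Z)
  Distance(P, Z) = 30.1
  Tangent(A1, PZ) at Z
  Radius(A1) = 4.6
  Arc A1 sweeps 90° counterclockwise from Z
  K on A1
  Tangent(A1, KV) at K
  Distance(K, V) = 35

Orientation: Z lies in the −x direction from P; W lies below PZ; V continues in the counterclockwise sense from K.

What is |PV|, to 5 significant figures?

52.652

On A1, Z sits at bearing 90° from W; a 90° counterclockwise sweep puts K at bearing 180°, so K = W + 4.6·(cos 180°, sin 180°) = (-34.700, -4.6000). The tangent condition forces WK to be normal to KV, so KV runs along (−sin 180°, cos 180°); with |KV| = 35.0, V = (-34.700, -39.600). Then |PV| = |V − P| = 52.652.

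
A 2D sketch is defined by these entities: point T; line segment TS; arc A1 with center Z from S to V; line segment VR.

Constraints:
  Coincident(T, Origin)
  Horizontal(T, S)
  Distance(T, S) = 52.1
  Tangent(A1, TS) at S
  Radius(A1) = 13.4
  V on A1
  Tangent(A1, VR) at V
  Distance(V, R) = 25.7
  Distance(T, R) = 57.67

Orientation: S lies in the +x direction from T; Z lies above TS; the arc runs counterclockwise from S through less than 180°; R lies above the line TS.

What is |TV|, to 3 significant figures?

65.2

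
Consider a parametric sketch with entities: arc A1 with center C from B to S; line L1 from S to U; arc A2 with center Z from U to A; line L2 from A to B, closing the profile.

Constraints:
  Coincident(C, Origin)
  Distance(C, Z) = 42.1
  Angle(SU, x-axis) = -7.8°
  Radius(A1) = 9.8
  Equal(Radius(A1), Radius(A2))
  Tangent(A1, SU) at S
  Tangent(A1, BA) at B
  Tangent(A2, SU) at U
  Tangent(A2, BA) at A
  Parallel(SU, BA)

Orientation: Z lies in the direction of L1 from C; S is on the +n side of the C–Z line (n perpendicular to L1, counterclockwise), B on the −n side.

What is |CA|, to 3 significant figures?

43.2

Tangency of A1 to both parallel lines with radius 9.8 puts S and B at C ± 9.8·n: S = (1.33, 9.71), B = (-1.33, -9.71). Equal radii place U and A the same way about Z: U = Z + 9.8·n = (43.0, 4.00), A = Z − 9.8·n = (40.4, -15.4). Then |CA| = |A − C| = 43.2.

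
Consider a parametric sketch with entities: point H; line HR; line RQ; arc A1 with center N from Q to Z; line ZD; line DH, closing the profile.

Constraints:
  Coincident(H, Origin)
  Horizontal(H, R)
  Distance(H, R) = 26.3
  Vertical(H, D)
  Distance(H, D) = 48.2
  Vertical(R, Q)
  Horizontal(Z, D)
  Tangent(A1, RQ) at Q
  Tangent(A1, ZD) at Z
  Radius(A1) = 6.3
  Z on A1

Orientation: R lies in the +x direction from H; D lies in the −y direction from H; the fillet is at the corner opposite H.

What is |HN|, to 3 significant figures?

46.4

H is at the origin; H and R share the same y with |HR| = 26.3 and R on the +x side, so R = (26.3, 0.00). HD is vertical with |HD| = 48.2 and D on the −y side, so D = (0.00, -48.2). The virtual corner opposite H is at (26.3, -48.2). Tangency of A1 to RQ means the radius NQ is perpendicular to RQ and the tangent condition forces NZ to be normal to ZD, with radius 6.3, so the center N sits 6.3 in from both sides at N = (20.0, -41.9). Then |HN| = |N − H| = 46.4.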